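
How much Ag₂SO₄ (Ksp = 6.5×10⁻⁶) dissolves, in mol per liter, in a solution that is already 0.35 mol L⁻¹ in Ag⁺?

5.3×10⁻⁵ M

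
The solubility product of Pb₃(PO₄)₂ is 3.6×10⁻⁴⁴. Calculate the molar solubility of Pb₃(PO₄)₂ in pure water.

8.0×10⁻¹⁰ M

Pb₃(PO₄)₂(s) ⇌ 3 Pb²⁺(aq) + 2 PO₄³⁻(aq)
Call the molar solubility s, so that [Pb²⁺] = 3s and [PO₄³⁻] = 2s.
Ksp = [Pb²⁺]^3[PO₄³⁻]^2 = (3s)^3 · (2s)^2 = 108s^5
108s^5 = 3.6×10⁻⁴⁴  ⇒  s^5 = 3.3×10⁻⁴⁶
s = (3.3×10⁻⁴⁶)^(1/5) = 8.0×10⁻¹⁰ mol L⁻¹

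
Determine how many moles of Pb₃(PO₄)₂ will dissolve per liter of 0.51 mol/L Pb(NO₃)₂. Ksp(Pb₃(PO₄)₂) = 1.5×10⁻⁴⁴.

1.7×10⁻²² M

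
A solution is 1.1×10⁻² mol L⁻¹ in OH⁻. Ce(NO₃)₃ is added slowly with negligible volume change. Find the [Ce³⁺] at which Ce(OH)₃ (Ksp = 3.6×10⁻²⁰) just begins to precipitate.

2.7×10⁻¹⁴ M

A salt starts to precipitate once the ion product Q reaches its Ksp.
Ce(OH)₃(s) ⇌ Ce³⁺(aq) + 3 OH⁻(aq)
Ksp = [Ce³⁺][OH⁻]^3 = [Ce³⁺](1.1×10⁻²)^3
[Ce³⁺] = 3.6×10⁻²⁰ / (1.1×10⁻²)^3 = 2.7×10⁻¹⁴
[Ce³⁺] = 2.7×10⁻¹⁴ mol L⁻¹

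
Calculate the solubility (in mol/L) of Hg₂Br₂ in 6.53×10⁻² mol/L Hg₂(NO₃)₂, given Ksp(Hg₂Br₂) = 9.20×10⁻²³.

1.88×10⁻¹¹ M

Hg₂Br₂(s) ⇌ Hg₂²⁺(aq) + 2 Br⁻(aq)
The solution already contains Hg₂²⁺ at 6.53×10⁻² mol/L. Let s be the molar solubility of Hg₂Br₂.
[Hg₂²⁺] ≈ 6.53×10⁻² mol/L (common ion dominates); [Br⁻] = 2s.
Ksp = [Hg₂²⁺][Br⁻]^2 = (6.53×10⁻²)(2s)^2
(2s)^2 = 9.20×10⁻²³ / (6.53×10⁻²) = 1.41×10⁻²¹
s = 1.88×10⁻¹¹ mol/L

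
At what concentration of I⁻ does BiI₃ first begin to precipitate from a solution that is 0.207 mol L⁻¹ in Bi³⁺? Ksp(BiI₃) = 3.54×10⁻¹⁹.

1.20×10⁻⁶ M

A salt starts to precipitate once the ion product Q reaches its Ksp.
BiI₃(s) ⇌ Bi³⁺(aq) + 3 I⁻(aq)
Ksp = [Bi³⁺][I⁻]^3 = [I⁻]^3(0.207)
[I⁻]^3 = 3.54×10⁻¹⁹ / (0.207) = 1.71×10⁻¹⁸
[I⁻] = 1.20×10⁻⁶ mol L⁻¹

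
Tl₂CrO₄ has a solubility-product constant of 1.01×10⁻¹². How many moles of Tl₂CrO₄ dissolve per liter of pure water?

6.32×10⁻⁵ M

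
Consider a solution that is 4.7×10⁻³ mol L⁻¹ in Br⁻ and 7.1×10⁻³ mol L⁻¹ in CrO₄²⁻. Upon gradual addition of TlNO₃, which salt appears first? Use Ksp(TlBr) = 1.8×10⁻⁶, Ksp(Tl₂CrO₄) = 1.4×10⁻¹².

Tl₂CrO₄

The threshold for precipitation is Q = Ksp.
For TlBr: [Tl⁺] = (Ksp/[Br⁻]) = 3.8×10⁻⁴ mol L⁻¹
For Tl₂CrO₄: [Tl⁺] = (Ksp/[CrO₄²⁻])^(1/2) = 1.4×10⁻⁵ mol L⁻¹
The smaller threshold [Tl⁺] is reached first, so Tl₂CrO₄ precipitates first.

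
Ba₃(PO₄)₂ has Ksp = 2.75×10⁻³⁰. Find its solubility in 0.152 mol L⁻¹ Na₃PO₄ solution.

1.64×10⁻¹⁰ M

Ba₃(PO₄)₂(s) ⇌ 3 Ba²⁺(aq) + 2 PO₄³⁻(aq)
With PO₄³⁻ already at 0.152 mol L⁻¹ and s small, take [PO₄³⁻] ≈ 0.152 mol L⁻¹ and [Ba²⁺] = 3s.
Ksp = [Ba²⁺]^3[PO₄³⁻]^2 = (3s)^3(0.152)^2
(3s)^3 = 2.75×10⁻³⁰ / (0.152)^2 = 1.19×10⁻²⁸
s = 1.64×10⁻¹⁰ mol L⁻¹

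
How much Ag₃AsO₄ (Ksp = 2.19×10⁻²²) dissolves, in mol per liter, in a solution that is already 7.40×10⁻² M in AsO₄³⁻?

Ag₃AsO₄(s) ⇌ 3 Ag⁺(aq) + AsO₄³⁻(aq)
The solution already contains AsO₄³⁻ at 7.40×10⁻² M. Let s be the molar solubility of Ag₃AsO₄.
[AsO₄³⁻] ≈ 7.40×10⁻² M (common ion dominates); [Ag⁺] = 3s.
Ksp = [Ag⁺]^3[AsO₄³⁻] = (3s)^3(7.40×10⁻²)
(3s)^3 = 2.19×10⁻²² / (7.40×10⁻²) = 2.96×10⁻²¹
s = 4.79×10⁻⁸ M

4.79×10⁻⁸ M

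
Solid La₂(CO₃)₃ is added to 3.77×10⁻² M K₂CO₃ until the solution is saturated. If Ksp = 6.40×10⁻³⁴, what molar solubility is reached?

La₂(CO₃)₃(s) ⇌ 2 La³⁺(aq) + 3 CO₃²⁻(aq)
The solution already contains CO₃²⁻ at 3.77×10⁻² M. Let s be the molar solubility of La₂(CO₃)₃.
[CO₃²⁻] ≈ 3.77×10⁻² M (common ion dominates); [La³⁺] = 2s.
Ksp = [La³⁺]^2[CO₃²⁻]^3 = (2s)^2(3.77×10⁻²)^3
(2s)^2 = 6.40×10⁻³⁴ / (3.77×10⁻²)^3 = 1.19×10⁻²⁹
s = 1.73×10⁻¹⁵ M

1.73×10⁻¹⁵ M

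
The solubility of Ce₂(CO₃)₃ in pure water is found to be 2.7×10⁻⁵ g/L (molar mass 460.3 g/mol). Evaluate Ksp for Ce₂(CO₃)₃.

Ksp = 7.5×10⁻³⁵

Molar solubility s = (2.7×10⁻⁵ g/L) / (460.3 g/mol) = 5.866×10⁻⁸ mol/L
Ce₂(CO₃)₃(s) ⇌ 2 Ce³⁺(aq) + 3 CO₃²⁻(aq)
With molar solubility s: [Ce³⁺] = 2s, [CO₃²⁻] = 3s.
Ksp = [Ce³⁺]^2[CO₃²⁻]^3 = (2s)^2 · (3s)^3 = 108s^5
Ksp = 108 × (5.866×10⁻⁸)^5 = 7.5×10⁻³⁵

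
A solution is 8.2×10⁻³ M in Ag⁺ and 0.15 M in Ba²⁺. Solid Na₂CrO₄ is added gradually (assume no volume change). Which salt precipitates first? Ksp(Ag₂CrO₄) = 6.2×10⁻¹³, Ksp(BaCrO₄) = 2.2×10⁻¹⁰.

BaCrO₄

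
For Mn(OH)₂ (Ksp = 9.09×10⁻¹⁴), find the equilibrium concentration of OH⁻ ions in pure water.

5.66×10⁻⁵ M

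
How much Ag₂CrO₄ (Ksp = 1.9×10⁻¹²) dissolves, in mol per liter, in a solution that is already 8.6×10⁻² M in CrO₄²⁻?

2.4×10⁻⁶ M

Ag₂CrO₄(s) ⇌ 2 Ag⁺(aq) + CrO₄²⁻(aq)
CrO₄²⁻ is already present at 8.6×10⁻² M. If s mol/L of Ag₂CrO₄ dissolves, [Ag⁺] = 2s while [CrO₄²⁻] ≈ 8.6×10⁻² M.
Ksp = [Ag⁺]^2[CrO₄²⁻] = (2s)^2(8.6×10⁻²)
(2s)^2 = 1.9×10⁻¹² / (8.6×10⁻²) = 2.2×10⁻¹¹
s = 2.4×10⁻⁶ M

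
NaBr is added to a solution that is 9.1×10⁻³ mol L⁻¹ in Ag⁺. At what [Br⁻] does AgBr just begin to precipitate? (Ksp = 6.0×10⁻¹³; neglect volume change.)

A salt starts to precipitate once the ion product Q reaches its Ksp.
AgBr(s) ⇌ Ag⁺(aq) + Br⁻(aq)
Ksp = [Ag⁺][Br⁻] = [Br⁻](9.1×10⁻³)
[Br⁻] = 6.0×10⁻¹³ / (9.1×10⁻³) = 6.6×10⁻¹¹
[Br⁻] = 6.6×10⁻¹¹ mol L⁻¹

6.6×10⁻¹¹ M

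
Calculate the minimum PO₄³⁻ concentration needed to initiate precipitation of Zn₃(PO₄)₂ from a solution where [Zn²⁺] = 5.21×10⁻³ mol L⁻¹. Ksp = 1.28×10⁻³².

3.01×10⁻¹³ M

The threshold for precipitation is Q = Ksp.
Zn₃(PO₄)₂(s) ⇌ 3 Zn²⁺(aq) + 2 PO₄³⁻(aq)
Ksp = [Zn²⁺]^3[PO₄³⁻]^2 = [PO₄³⁻]^2(5.21×10⁻³)^3
[PO₄³⁻]^2 = 1.28×10⁻³² / (5.21×10⁻³)^3 = 9.05×10⁻²⁶
[PO₄³⁻] = 3.01×10⁻¹³ mol L⁻¹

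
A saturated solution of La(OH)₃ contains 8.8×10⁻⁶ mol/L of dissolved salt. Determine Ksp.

Ksp = 1.6×10⁻¹⁹

La(OH)₃(s) ⇌ La³⁺(aq) + 3 OH⁻(aq)
If s mol/L of La(OH)₃ dissolves, [La³⁺] = s and [OH⁻] = 3s.
Ksp = [La³⁺][OH⁻]^3 = s · (3s)^3 = 27s^4
Ksp = 27 × (8.8×10⁻⁶)^4 = 1.6×10⁻¹⁹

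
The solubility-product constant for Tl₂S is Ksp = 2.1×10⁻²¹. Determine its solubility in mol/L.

Tl₂S(s) ⇌ 2 Tl⁺(aq) + S²⁻(aq)
For each mole of Tl₂S that dissolves per liter, [Tl⁺] = 2s and [S²⁻] = s; let s denote this solubility.
Ksp = [Tl⁺]^2[S²⁻] = (2s)^2 · s = 4s^3
4s^3 = 2.1×10⁻²¹  ⇒  s^3 = 5.3×10⁻²²
s = 8.1×10⁻⁸ mol L⁻¹

8.1×10⁻⁸ M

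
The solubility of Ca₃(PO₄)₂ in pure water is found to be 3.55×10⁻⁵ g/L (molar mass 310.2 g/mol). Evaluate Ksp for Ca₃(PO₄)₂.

Ksp = 2.12×10⁻³³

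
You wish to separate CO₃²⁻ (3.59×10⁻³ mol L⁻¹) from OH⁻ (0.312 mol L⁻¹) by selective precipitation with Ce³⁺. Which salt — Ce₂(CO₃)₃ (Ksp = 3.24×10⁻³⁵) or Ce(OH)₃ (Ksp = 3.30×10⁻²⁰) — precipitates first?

Ce(OH)₃

The threshold for precipitation is Q = Ksp.
For Ce₂(CO₃)₃: [Ce³⁺] = (Ksp/[CO₃²⁻]^3)^(1/2) = 2.65×10⁻¹⁴ mol L⁻¹
For Ce(OH)₃: [Ce³⁺] = (Ksp/[OH⁻]^3) = 1.09×10⁻¹⁸ mol L⁻¹
The smaller threshold [Ce³⁺] is reached first, so Ce(OH)₃ precipitates first.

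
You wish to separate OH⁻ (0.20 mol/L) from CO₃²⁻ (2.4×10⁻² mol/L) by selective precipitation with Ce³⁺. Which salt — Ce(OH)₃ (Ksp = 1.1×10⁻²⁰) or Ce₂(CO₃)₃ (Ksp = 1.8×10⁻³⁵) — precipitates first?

Ce(OH)₃

Precipitation begins when Q = Ksp.
For Ce(OH)₃: [Ce³⁺] = (Ksp/[OH⁻]^3) = 1.4×10⁻¹⁸ mol/L
For Ce₂(CO₃)₃: [Ce³⁺] = (Ksp/[CO₃²⁻]^3)^(1/2) = 1.1×10⁻¹⁵ mol/L
Ce(OH)₃ requires the lower [Ce³⁺], so it precipitates first.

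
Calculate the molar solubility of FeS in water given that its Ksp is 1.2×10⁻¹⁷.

3.5×10⁻⁹ M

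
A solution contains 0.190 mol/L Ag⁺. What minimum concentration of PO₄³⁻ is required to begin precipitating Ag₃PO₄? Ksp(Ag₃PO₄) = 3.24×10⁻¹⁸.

4.72×10⁻¹⁶ M

The threshold for precipitation is Q = Ksp.
Ag₃PO₄(s) ⇌ 3 Ag⁺(aq) + PO₄³⁻(aq)
Ksp = [Ag⁺]^3[PO₄³⁻] = [PO₄³⁻](0.190)^3
[PO₄³⁻] = 3.24×10⁻¹⁸ / (0.190)^3 = 4.72×10⁻¹⁶
[PO₄³⁻] = 4.72×10⁻¹⁶ mol/L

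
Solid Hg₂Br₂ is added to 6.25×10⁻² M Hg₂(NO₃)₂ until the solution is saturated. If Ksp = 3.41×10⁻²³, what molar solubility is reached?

1.17×10⁻¹¹ M

Hg₂Br₂(s) ⇌ Hg₂²⁺(aq) + 2 Br⁻(aq)
The solution already contains Hg₂²⁺ at 6.25×10⁻² M. Let s be the molar solubility of Hg₂Br₂.
[Hg₂²⁺] ≈ 6.25×10⁻² M (common ion dominates); [Br⁻] = 2s.
Ksp = [Hg₂²⁺][Br⁻]^2 = (6.25×10⁻²)(2s)^2
(2s)^2 = 3.41×10⁻²³ / (6.25×10⁻²) = 5.46×10⁻²²
s = 1.17×10⁻¹¹ M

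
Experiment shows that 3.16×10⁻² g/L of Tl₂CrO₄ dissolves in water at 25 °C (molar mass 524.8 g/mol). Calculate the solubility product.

Ksp = 8.73×10⁻¹³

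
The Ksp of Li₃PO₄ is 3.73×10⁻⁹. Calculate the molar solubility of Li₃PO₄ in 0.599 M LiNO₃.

Li₃PO₄(s) ⇌ 3 Li⁺(aq) + PO₄³⁻(aq)
The solution already contains Li⁺ at 0.599 M. Let s be the molar solubility of Li₃PO₄.
[Li⁺] ≈ 0.599 M (common ion dominates); [PO₄³⁻] = s.
Ksp = [Li⁺]^3[PO₄³⁻] = (0.599)^3s
s = 3.73×10⁻⁹ / (0.599)^3 = 1.74×10⁻⁸
s = 1.74×10⁻⁸ M

1.74×10⁻⁸ M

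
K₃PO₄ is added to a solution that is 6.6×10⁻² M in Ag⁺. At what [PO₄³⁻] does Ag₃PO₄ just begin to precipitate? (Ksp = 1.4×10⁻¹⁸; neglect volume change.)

4.9×10⁻¹⁵ M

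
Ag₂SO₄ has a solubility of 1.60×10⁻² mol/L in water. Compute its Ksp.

Ag₂SO₄(s) ⇌ 2 Ag⁺(aq) + SO₄²⁻(aq)
With molar solubility s: [Ag⁺] = 2s, [SO₄²⁻] = s.
Ksp = [Ag⁺]^2[SO₄²⁻] = (2s)^2 · s = 4s^3
Ksp = 4 × (1.60×10⁻²)^3 = 1.64×10⁻⁵

Ksp = 1.64×10⁻⁵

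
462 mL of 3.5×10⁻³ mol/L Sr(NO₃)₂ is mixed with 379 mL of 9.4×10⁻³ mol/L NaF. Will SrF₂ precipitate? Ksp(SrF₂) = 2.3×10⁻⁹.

Yes

After mixing, V = 462 mL + 379 mL = 841 mL.
[Sr²⁺] = (3.5×10⁻³)(462)/841 = 1.9×10⁻³ mol/L
[F⁻] = (9.4×10⁻³)(379)/841 = 4.2×10⁻³ mol/L
Q = [Sr²⁺][F⁻]^2 = 3.5×10⁻⁸
Since Q (3.5×10⁻⁸) exceeds Ksp (2.3×10⁻⁹), SrF₂ will precipitate.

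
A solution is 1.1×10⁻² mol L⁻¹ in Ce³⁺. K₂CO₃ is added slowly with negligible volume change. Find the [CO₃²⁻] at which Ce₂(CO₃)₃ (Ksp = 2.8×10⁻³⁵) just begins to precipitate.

The threshold for precipitation is Q = Ksp.
Ce₂(CO₃)₃(s) ⇌ 2 Ce³⁺(aq) + 3 CO₃²⁻(aq)
Ksp = [Ce³⁺]^2[CO₃²⁻]^3 = [CO₃²⁻]^3(1.1×10⁻²)^2
[CO₃²⁻]^3 = 2.8×10⁻³⁵ / (1.1×10⁻²)^2 = 2.3×10⁻³¹
[CO₃²⁻] = 6.1×10⁻¹¹ mol L⁻¹

6.1×10⁻¹¹ M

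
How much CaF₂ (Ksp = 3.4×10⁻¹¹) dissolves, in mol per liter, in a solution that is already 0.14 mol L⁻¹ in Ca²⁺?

CaF₂(s) ⇌ Ca²⁺(aq) + 2 F⁻(aq)
Let s be the solubility of CaF₂ here. The common ion gives [Ca²⁺] ≈ 0.14 mol L⁻¹, and [F⁻] = 2s.
Ksp = [Ca²⁺][F⁻]^2 = (0.14)(2s)^2
(2s)^2 = 3.4×10⁻¹¹ / (0.14) = 2.4×10⁻¹⁰
s = 7.8×10⁻⁶ mol L⁻¹

7.8×10⁻⁶ M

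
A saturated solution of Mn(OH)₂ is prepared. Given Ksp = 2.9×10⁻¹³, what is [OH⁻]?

8.3×10⁻⁵ M

Mn(OH)₂(s) ⇌ Mn²⁺(aq) + 2 OH⁻(aq)
With molar solubility s: [Mn²⁺] = s, [OH⁻] = 2s.
Ksp = [Mn²⁺][OH⁻]^2 = s · (2s)^2 = 4s^3 = 2.9×10⁻¹³
s = 4.2×10⁻⁵ mol L⁻¹
[OH⁻] = 2s = 8.3×10⁻⁵ mol L⁻¹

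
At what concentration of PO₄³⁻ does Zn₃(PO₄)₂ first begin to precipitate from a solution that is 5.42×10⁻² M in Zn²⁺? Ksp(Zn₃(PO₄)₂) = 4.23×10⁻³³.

5.15×10⁻¹⁵ M

Precipitation of each salt begins when its ion product equals Ksp.
Zn₃(PO₄)₂(s) ⇌ 3 Zn²⁺(aq) + 2 PO₄³⁻(aq)
Ksp = [Zn²⁺]^3[PO₄³⁻]^2 = [PO₄³⁻]^2(5.42×10⁻²)^3
[PO₄³⁻]^2 = 4.23×10⁻³³ / (5.42×10⁻²)^3 = 2.66×10⁻²⁹
[PO₄³⁻] = 5.15×10⁻¹⁵ M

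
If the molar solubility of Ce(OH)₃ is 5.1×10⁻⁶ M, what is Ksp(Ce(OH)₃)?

Ce(OH)₃(s) ⇌ Ce³⁺(aq) + 3 OH⁻(aq)
Call the molar solubility s, so that [Ce³⁺] = s and [OH⁻] = 3s.
Ksp = [Ce³⁺][OH⁻]^3 = s · (3s)^3 = 27s^4
Ksp = 27 × (5.1×10⁻⁶)^4 = 1.8×10⁻²⁰

Ksp = 1.8×10⁻²⁰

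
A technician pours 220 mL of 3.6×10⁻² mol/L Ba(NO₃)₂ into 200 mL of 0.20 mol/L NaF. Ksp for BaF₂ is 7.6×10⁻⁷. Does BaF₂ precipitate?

Yes

After mixing, V = 220 mL + 200 mL = 420 mL.
[Ba²⁺] = (3.6×10⁻²)(220)/420 = 1.9×10⁻² mol/L
[F⁻] = (0.20)(200)/420 = 9.5×10⁻² mol/L
Q = [Ba²⁺][F⁻]^2 = 1.7×10⁻⁴
Since Q (1.7×10⁻⁴) exceeds Ksp (7.6×10⁻⁷), BaF₂ will precipitate.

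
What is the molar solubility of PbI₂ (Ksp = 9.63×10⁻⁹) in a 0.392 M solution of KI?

6.27×10⁻⁸ M

PbI₂(s) ⇌ Pb²⁺(aq) + 2 I⁻(aq)
The solution already contains I⁻ at 0.392 M. Let s be the molar solubility of PbI₂.
[I⁻] ≈ 0.392 M (common ion dominates); [Pb²⁺] = s.
Ksp = [Pb²⁺][I⁻]^2 = s(0.392)^2
s = 9.63×10⁻⁹ / (0.392)^2 = 6.27×10⁻⁸
s = 6.27×10⁻⁸ M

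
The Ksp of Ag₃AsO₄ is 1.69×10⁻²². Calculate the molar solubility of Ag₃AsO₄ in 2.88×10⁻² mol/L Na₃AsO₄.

6.01×10⁻⁸ M

Ag₃AsO₄(s) ⇌ 3 Ag⁺(aq) + AsO₄³⁻(aq)
Let s be the solubility of Ag₃AsO₄ here. The common ion gives [AsO₄³⁻] ≈ 2.88×10⁻² mol/L, and [Ag⁺] = 3s.
Ksp = [Ag⁺]^3[AsO₄³⁻] = (3s)^3(2.88×10⁻²)
(3s)^3 = 1.69×10⁻²² / (2.88×10⁻²) = 5.87×10⁻²¹
s = 6.01×10⁻⁸ mol/L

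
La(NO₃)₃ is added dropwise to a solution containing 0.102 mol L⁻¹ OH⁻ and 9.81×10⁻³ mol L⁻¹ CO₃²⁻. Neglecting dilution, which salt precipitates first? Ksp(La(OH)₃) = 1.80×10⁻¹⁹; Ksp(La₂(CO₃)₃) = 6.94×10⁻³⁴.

La(OH)₃

Precipitation begins when Q = Ksp.
For La(OH)₃: [La³⁺] = (Ksp/[OH⁻]^3) = 1.70×10⁻¹⁶ mol L⁻¹
For La₂(CO₃)₃: [La³⁺] = (Ksp/[CO₃²⁻]^3)^(1/2) = 2.71×10⁻¹⁴ mol L⁻¹
La(OH)₃ requires the lower [La³⁺], so it precipitates first.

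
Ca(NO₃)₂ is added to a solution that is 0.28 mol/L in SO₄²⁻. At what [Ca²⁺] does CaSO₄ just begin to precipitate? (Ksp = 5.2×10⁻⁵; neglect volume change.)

Precipitation begins when Q = Ksp.
CaSO₄(s) ⇌ Ca²⁺(aq) + SO₄²⁻(aq)
Ksp = [Ca²⁺][SO₄²⁻] = [Ca²⁺](0.28)
[Ca²⁺] = 5.2×10⁻⁵ / (0.28) = 1.9×10⁻⁴
[Ca²⁺] = 1.9×10⁻⁴ mol/L

1.9×10⁻⁴ M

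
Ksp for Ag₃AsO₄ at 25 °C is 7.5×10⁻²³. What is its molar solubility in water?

1.3×10⁻⁶ M

Ag₃AsO₄(s) ⇌ 3 Ag⁺(aq) + AsO₄³⁻(aq)
Call the molar solubility s, so that [Ag⁺] = 3s and [AsO₄³⁻] = s.
Ksp = [Ag⁺]^3[AsO₄³⁻] = (3s)^3 · s = 27s^4
27s^4 = 7.5×10⁻²³  ⇒  s^4 = 2.8×10⁻²⁴
Taking the 4th root, s = 1.3×10⁻⁶ mol/L.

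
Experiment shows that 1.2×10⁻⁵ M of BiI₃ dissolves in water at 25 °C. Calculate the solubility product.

Ksp = 5.6×10⁻¹⁹

BiI₃(s) ⇌ Bi³⁺(aq) + 3 I⁻(aq)
Let s be the molar solubility. Then [Bi³⁺] = s and [I⁻] = 3s.
Ksp = [Bi³⁺][I⁻]^3 = s · (3s)^3 = 27s^4
Ksp = 27 × (1.2×10⁻⁵)^4 = 5.6×10⁻¹⁹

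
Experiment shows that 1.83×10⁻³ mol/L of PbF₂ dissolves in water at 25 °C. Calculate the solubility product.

Ksp = 2.45×10⁻⁸

PbF₂(s) ⇌ Pb²⁺(aq) + 2 F⁻(aq)
Call the molar solubility s, so that [Pb²⁺] = s and [F⁻] = 2s.
Ksp = [Pb²⁺][F⁻]^2 = s · (2s)^2 = 4s^3
Ksp = 4 × (1.83×10⁻³)^3 = 2.45×10⁻⁸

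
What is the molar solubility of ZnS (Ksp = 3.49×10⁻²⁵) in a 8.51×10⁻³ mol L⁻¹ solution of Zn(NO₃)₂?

4.10×10⁻²³ M

ZnS(s) ⇌ Zn²⁺(aq) + S²⁻(aq)
With Zn²⁺ already at 8.51×10⁻³ mol L⁻¹ and s small, take [Zn²⁺] ≈ 8.51×10⁻³ mol L⁻¹ and [S²⁻] = s.
Ksp = [Zn²⁺][S²⁻] = (8.51×10⁻³)s
s = 3.49×10⁻²⁵ / (8.51×10⁻³) = 4.10×10⁻²³
s = 4.10×10⁻²³ mol L⁻¹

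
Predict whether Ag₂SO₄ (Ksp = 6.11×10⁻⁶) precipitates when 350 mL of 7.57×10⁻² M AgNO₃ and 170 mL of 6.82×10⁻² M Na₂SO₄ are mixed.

Yes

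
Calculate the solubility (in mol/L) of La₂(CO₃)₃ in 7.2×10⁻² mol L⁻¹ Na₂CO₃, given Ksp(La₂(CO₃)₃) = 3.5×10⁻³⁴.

La₂(CO₃)₃(s) ⇌ 2 La³⁺(aq) + 3 CO₃²⁻(aq)
With CO₃²⁻ already at 7.2×10⁻² mol L⁻¹ and s small, take [CO₃²⁻] ≈ 7.2×10⁻² mol L⁻¹ and [La³⁺] = 2s.
Ksp = [La³⁺]^2[CO₃²⁻]^3 = (2s)^2(7.2×10⁻²)^3
(2s)^2 = 3.5×10⁻³⁴ / (7.2×10⁻²)^3 = 9.4×10⁻³¹
s = 4.8×10⁻¹⁶ mol L⁻¹

4.8×10⁻¹⁶ M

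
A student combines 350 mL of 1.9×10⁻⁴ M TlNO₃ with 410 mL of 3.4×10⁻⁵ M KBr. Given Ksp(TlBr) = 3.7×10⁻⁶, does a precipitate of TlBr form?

The combined volume is 760 mL.
[Tl⁺] = (1.9×10⁻⁴)(350)/760 = 8.8×10⁻⁵ M
[Br⁻] = (3.4×10⁻⁵)(410)/760 = 1.8×10⁻⁵ M
Q = [Tl⁺][Br⁻] = 1.6×10⁻⁹
Since Q (1.6×10⁻⁹) is less than Ksp (3.7×10⁻⁶), no TlBr precipitates.

No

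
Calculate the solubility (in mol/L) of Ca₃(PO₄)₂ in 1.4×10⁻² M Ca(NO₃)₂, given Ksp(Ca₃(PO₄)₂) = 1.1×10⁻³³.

Ca₃(PO₄)₂(s) ⇌ 3 Ca²⁺(aq) + 2 PO₄³⁻(aq)
Let s be the solubility of Ca₃(PO₄)₂ here. The common ion gives [Ca²⁺] ≈ 1.4×10⁻² M, and [PO₄³⁻] = 2s.
Ksp = [Ca²⁺]^3[PO₄³⁻]^2 = (1.4×10⁻²)^3(2s)^2
(2s)^2 = 1.1×10⁻³³ / (1.4×10⁻²)^3 = 4.0×10⁻²⁸
s = 1.0×10⁻¹⁴ M

1.0×10⁻¹⁴ M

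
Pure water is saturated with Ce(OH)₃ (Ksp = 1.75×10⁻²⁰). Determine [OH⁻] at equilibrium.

1.51×10⁻⁵ M

Ce(OH)₃(s) ⇌ Ce³⁺(aq) + 3 OH⁻(aq)
With molar solubility s: [Ce³⁺] = s, [OH⁻] = 3s.
Ksp = [Ce³⁺][OH⁻]^3 = s · (3s)^3 = 27s^4 = 1.75×10⁻²⁰
s = 5.05×10⁻⁶ M
[OH⁻] = 3s = 1.51×10⁻⁵ M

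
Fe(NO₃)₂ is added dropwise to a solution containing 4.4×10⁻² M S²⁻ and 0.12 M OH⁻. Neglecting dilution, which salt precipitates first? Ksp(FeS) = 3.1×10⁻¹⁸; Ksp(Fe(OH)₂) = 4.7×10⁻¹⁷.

The threshold for precipitation is Q = Ksp.
For FeS: [Fe²⁺] = (Ksp/[S²⁻]) = 7.0×10⁻¹⁷ M
For Fe(OH)₂: [Fe²⁺] = (Ksp/[OH⁻]^2) = 3.3×10⁻¹⁵ M
FeS requires the lower [Fe²⁺], so it precipitates first.

FeS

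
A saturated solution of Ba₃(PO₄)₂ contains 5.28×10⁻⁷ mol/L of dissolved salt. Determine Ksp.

Ksp = 4.43×10⁻³⁰

Ba₃(PO₄)₂(s) ⇌ 3 Ba²⁺(aq) + 2 PO₄³⁻(aq)
Call the molar solubility s, so that [Ba²⁺] = 3s and [PO₄³⁻] = 2s.
Ksp = [Ba²⁺]^3[PO₄³⁻]^2 = (3s)^3 · (2s)^2 = 108s^5
Ksp = 108 × (5.28×10⁻⁷)^5 = 4.43×10⁻³⁰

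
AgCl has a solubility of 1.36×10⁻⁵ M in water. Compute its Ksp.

Ksp = 1.85×10⁻¹⁰

AgCl(s) ⇌ Ag⁺(aq) + Cl⁻(aq)
Let s be the molar solubility. Then [Ag⁺] = s and [Cl⁻] = s.
Ksp = [Ag⁺][Cl⁻] = s · s = s^2
Ksp = (1.36×10⁻⁵)^2 = 1.85×10⁻¹⁰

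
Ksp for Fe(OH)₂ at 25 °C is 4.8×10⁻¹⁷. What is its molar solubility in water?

Fe(OH)₂(s) ⇌ Fe²⁺(aq) + 2 OH⁻(aq)
If s mol/L of Fe(OH)₂ dissolves, [Fe²⁺] = s and [OH⁻] = 2s.
Ksp = [Fe²⁺][OH⁻]^2 = s · (2s)^2 = 4s^3
4s^3 = 4.8×10⁻¹⁷  ⇒  s^3 = 1.2×10⁻¹⁷
Taking the 3rd root, s = 2.3×10⁻⁶ M.

2.3×10⁻⁶ M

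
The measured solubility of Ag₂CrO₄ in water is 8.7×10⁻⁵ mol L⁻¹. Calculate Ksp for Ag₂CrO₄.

Ksp = 2.6×10⁻¹²

Ag₂CrO₄(s) ⇌ 2 Ag⁺(aq) + CrO₄²⁻(aq)
With molar solubility s: [Ag⁺] = 2s, [CrO₄²⁻] = s.
Ksp = [Ag⁺]^2[CrO₄²⁻] = (2s)^2 · s = 4s^3
Ksp = 4 × (8.7×10⁻⁵)^3 = 2.6×10⁻¹²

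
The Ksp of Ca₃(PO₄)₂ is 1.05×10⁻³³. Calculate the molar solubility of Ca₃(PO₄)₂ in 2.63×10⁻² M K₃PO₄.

3.83×10⁻¹¹ M

Ca₃(PO₄)₂(s) ⇌ 3 Ca²⁺(aq) + 2 PO₄³⁻(aq)
The solution already contains PO₄³⁻ at 2.63×10⁻² M. Let s be the molar solubility of Ca₃(PO₄)₂.
[PO₄³⁻] ≈ 2.63×10⁻² M (common ion dominates); [Ca²⁺] = 3s.
Ksp = [Ca²⁺]^3[PO₄³⁻]^2 = (3s)^3(2.63×10⁻²)^2
(3s)^3 = 1.05×10⁻³³ / (2.63×10⁻²)^2 = 1.52×10⁻³⁰
s = 3.83×10⁻¹¹ M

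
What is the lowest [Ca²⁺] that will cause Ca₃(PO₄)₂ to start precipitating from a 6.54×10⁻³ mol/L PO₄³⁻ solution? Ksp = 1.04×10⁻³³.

Each salt precipitates once Q = Ksp for that salt.
Ca₃(PO₄)₂(s) ⇌ 3 Ca²⁺(aq) + 2 PO₄³⁻(aq)
Ksp = [Ca²⁺]^3[PO₄³⁻]^2 = [Ca²⁺]^3(6.54×10⁻³)^2
[Ca²⁺]^3 = 1.04×10⁻³³ / (6.54×10⁻³)^2 = 2.43×10⁻²⁹
[Ca²⁺] = 2.90×10⁻¹⁰ mol/L

2.90×10⁻¹⁰ M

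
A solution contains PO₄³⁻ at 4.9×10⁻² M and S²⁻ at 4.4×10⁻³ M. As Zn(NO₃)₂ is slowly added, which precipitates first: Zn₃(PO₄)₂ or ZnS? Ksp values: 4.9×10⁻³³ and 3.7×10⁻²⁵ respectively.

The threshold for precipitation is Q = Ksp.
For Zn₃(PO₄)₂: [Zn²⁺] = (Ksp/[PO₄³⁻]^2)^(1/3) = 1.3×10⁻¹⁰ M
For ZnS: [Zn²⁺] = (Ksp/[S²⁻]) = 8.4×10⁻²³ M
ZnS requires the lower [Zn²⁺], so it precipitates first.

ZnS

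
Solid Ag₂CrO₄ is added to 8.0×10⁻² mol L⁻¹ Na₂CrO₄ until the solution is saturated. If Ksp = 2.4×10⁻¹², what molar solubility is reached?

2.7×10⁻⁶ M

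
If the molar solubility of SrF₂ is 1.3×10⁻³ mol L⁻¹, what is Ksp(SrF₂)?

Ksp = 8.8×10⁻⁹

SrF₂(s) ⇌ Sr²⁺(aq) + 2 F⁻(aq)
If s mol/L of SrF₂ dissolves, [Sr²⁺] = s and [F⁻] = 2s.
Ksp = [Sr²⁺][F⁻]^2 = s · (2s)^2 = 4s^3
Ksp = 4 × (1.3×10⁻³)^3 = 8.8×10⁻⁹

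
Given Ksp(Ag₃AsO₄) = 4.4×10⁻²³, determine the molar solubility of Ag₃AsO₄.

1.1×10⁻⁶ M

Ag₃AsO₄(s) ⇌ 3 Ag⁺(aq) + AsO₄³⁻(aq)
With molar solubility s: [Ag⁺] = 3s, [AsO₄³⁻] = s.
Ksp = [Ag⁺]^3[AsO₄³⁻] = (3s)^3 · s = 27s^4
27s^4 = 4.4×10⁻²³  ⇒  s^4 = 1.6×10⁻²⁴
s = (1.6×10⁻²⁴)^(1/4) = 1.1×10⁻⁶ mol L⁻¹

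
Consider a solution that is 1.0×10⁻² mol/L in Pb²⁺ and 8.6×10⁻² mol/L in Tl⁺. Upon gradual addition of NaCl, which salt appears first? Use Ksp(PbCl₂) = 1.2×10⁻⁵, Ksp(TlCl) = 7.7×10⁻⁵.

Precipitation begins when Q = Ksp.
For PbCl₂: [Cl⁻] = (Ksp/[Pb²⁺])^(1/2) = 3.5×10⁻² mol/L
For TlCl: [Cl⁻] = (Ksp/[Tl⁺]) = 9.0×10⁻⁴ mol/L
TlCl requires the lower [Cl⁻], so it precipitates first.

TlCl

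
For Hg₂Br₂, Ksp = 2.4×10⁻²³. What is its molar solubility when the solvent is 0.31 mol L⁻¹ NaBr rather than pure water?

2.5×10⁻²² M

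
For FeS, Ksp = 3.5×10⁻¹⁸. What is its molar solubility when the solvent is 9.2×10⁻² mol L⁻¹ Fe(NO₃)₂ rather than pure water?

FeS(s) ⇌ Fe²⁺(aq) + S²⁻(aq)
Let s be the solubility of FeS here. The common ion gives [Fe²⁺] ≈ 9.2×10⁻² mol L⁻¹, and [S²⁻] = s.
Ksp = [Fe²⁺][S²⁻] = (9.2×10⁻²)s
s = 3.5×10⁻¹⁸ / (9.2×10⁻²) = 3.8×10⁻¹⁷
s = 3.8×10⁻¹⁷ mol L⁻¹

3.8×10⁻¹⁷ M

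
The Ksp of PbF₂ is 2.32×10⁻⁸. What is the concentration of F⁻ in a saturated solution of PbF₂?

PbF₂(s) ⇌ Pb²⁺(aq) + 2 F⁻(aq)
Let s be the molar solubility. Then [Pb²⁺] = s and [F⁻] = 2s.
Ksp = [Pb²⁺][F⁻]^2 = s · (2s)^2 = 4s^3 = 2.32×10⁻⁸
s = 1.80×10⁻³ mol L⁻¹
[F⁻] = 2s = 3.59×10⁻³ mol L⁻¹

3.59×10⁻³ M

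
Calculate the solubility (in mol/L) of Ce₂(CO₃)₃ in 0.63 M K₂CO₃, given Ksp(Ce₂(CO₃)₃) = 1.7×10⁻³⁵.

Ce₂(CO₃)₃(s) ⇌ 2 Ce³⁺(aq) + 3 CO₃²⁻(aq)
CO₃²⁻ is already present at 0.63 M. If s mol/L of Ce₂(CO₃)₃ dissolves, [Ce³⁺] = 2s while [CO₃²⁻] ≈ 0.63 M.
Ksp = [Ce³⁺]^2[CO₃²⁻]^3 = (2s)^2(0.63)^3
(2s)^2 = 1.7×10⁻³⁵ / (0.63)^3 = 6.8×10⁻³⁵
s = 4.1×10⁻¹⁸ M

4.1×10⁻¹⁸ M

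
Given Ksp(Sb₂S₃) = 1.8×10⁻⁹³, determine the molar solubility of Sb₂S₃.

1.1×10⁻¹⁹ M

Sb₂S₃(s) ⇌ 2 Sb³⁺(aq) + 3 S²⁻(aq)
With molar solubility s: [Sb³⁺] = 2s, [S²⁻] = 3s.
Ksp = [Sb³⁺]^2[S²⁻]^3 = (2s)^2 · (3s)^3 = 108s^5
108s^5 = 1.8×10⁻⁹³  ⇒  s^5 = 1.7×10⁻⁹⁵
s = (1.7×10⁻⁹⁵)^(1/5) = 1.1×10⁻¹⁹ mol L⁻¹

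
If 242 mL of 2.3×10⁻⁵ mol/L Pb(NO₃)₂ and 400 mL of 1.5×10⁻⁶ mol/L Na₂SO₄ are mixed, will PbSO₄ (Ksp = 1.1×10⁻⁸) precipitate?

No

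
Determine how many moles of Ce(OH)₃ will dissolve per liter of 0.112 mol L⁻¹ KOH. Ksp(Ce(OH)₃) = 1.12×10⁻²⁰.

Ce(OH)₃(s) ⇌ Ce³⁺(aq) + 3 OH⁻(aq)
Let s be the solubility of Ce(OH)₃ here. The common ion gives [OH⁻] ≈ 0.112 mol L⁻¹, and [Ce³⁺] = s.
Ksp = [Ce³⁺][OH⁻]^3 = s(0.112)^3
s = 1.12×10⁻²⁰ / (0.112)^3 = 7.97×10⁻¹⁸
s = 7.97×10⁻¹⁸ mol L⁻¹

7.97×10⁻¹⁸ M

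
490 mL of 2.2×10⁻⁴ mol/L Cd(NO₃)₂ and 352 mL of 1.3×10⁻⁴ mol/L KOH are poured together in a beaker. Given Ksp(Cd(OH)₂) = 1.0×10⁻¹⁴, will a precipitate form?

Yes

After mixing, V = 490 mL + 352 mL = 842 mL.
[Cd²⁺] = (2.2×10⁻⁴)(490)/842 = 1.3×10⁻⁴ mol/L
[OH⁻] = (1.3×10⁻⁴)(352)/842 = 5.4×10⁻⁵ mol/L
Q = [Cd²⁺][OH⁻]^2 = 3.8×10⁻¹³
Because Q > Ksp (3.8×10⁻¹³ vs 1.0×10⁻¹⁴), a precipitate of Cd(OH)₂ forms.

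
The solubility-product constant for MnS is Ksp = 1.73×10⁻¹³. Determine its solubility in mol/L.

4.16×10⁻⁷ M

MnS(s) ⇌ Mn²⁺(aq) + S²⁻(aq)
With molar solubility s: [Mn²⁺] = s, [S²⁻] = s.
Ksp = [Mn²⁺][S²⁻] = s · s = s^2
s^2 = 1.73×10⁻¹³
s = 4.16×10⁻⁷ M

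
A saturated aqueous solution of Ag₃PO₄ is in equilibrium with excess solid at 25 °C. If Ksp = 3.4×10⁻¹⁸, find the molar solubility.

1.9×10⁻⁵ M

Ag₃PO₄(s) ⇌ 3 Ag⁺(aq) + PO₄³⁻(aq)
Call the molar solubility s, so that [Ag⁺] = 3s and [PO₄³⁻] = s.
Ksp = [Ag⁺]^3[PO₄³⁻] = (3s)^3 · s = 27s^4
27s^4 = 3.4×10⁻¹⁸  ⇒  s^4 = 1.3×10⁻¹⁹
s = (1.3×10⁻¹⁹)^(1/4) = 1.9×10⁻⁵ M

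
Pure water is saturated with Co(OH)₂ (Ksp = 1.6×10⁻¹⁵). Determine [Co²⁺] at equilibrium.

7.4×10⁻⁶ M

Co(OH)₂(s) ⇌ Co²⁺(aq) + 2 OH⁻(aq)
For each mole of Co(OH)₂ that dissolves per liter, [Co²⁺] = s and [OH⁻] = 2s; let s denote this solubility.
Ksp = [Co²⁺][OH⁻]^2 = s · (2s)^2 = 4s^3 = 1.6×10⁻¹⁵
s = 7.4×10⁻⁶ mol L⁻¹
[Co²⁺] = s = 7.4×10⁻⁶ mol L⁻¹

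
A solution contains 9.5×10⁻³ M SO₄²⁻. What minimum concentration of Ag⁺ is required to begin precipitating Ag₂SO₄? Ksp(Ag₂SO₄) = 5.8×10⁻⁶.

2.5×10⁻² M

Precipitation begins when Q = Ksp.
Ag₂SO₄(s) ⇌ 2 Ag⁺(aq) + SO₄²⁻(aq)
Ksp = [Ag⁺]^2[SO₄²⁻] = [Ag⁺]^2(9.5×10⁻³)
[Ag⁺]^2 = 5.8×10⁻⁶ / (9.5×10⁻³) = 6.1×10⁻⁴
[Ag⁺] = 2.5×10⁻² M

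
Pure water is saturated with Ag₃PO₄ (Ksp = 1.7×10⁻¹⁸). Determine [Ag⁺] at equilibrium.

Ag₃PO₄(s) ⇌ 3 Ag⁺(aq) + PO₄³⁻(aq)
If s mol/L of Ag₃PO₄ dissolves, [Ag⁺] = 3s and [PO₄³⁻] = s.
Ksp = [Ag⁺]^3[PO₄³⁻] = (3s)^3 · s = 27s^4 = 1.7×10⁻¹⁸
s = 1.6×10⁻⁵ mol L⁻¹
[Ag⁺] = 3s = 4.8×10⁻⁵ mol L⁻¹

4.8×10⁻⁵ M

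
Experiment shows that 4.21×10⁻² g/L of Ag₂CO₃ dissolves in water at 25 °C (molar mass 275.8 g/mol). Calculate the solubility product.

Convert to molarity: s = 4.21×10⁻² / 275.8 = 1.5265×10⁻⁴ mol/L
Ag₂CO₃(s) ⇌ 2 Ag⁺(aq) + CO₃²⁻(aq)
If s mol/L of Ag₂CO₃ dissolves, [Ag⁺] = 2s and [CO₃²⁻] = s.
Ksp = [Ag⁺]^2[CO₃²⁻] = (2s)^2 · s = 4s^3
Ksp = 4 × (1.5265×10⁻⁴)^3 = 1.42×10⁻¹¹

Ksp = 1.42×10⁻¹¹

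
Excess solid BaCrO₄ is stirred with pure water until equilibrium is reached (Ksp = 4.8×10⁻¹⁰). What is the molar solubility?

BaCrO₄(s) ⇌ Ba²⁺(aq) + CrO₄²⁻(aq)
Let s be the molar solubility. Then [Ba²⁺] = s and [CrO₄²⁻] = s.
Ksp = [Ba²⁺][CrO₄²⁻] = s · s = s^2
s^2 = 4.8×10⁻¹⁰
s = 2.2×10⁻⁵ mol L⁻¹

2.2×10⁻⁵ M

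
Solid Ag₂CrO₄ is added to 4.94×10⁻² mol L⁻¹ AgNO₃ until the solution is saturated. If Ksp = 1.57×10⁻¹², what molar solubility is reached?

Ag₂CrO₄(s) ⇌ 2 Ag⁺(aq) + CrO₄²⁻(aq)
Ag⁺ is already present at 4.94×10⁻² mol L⁻¹. If s mol/L of Ag₂CrO₄ dissolves, [CrO₄²⁻] = s while [Ag⁺] ≈ 4.94×10⁻² mol L⁻¹.
Ksp = [Ag⁺]^2[CrO₄²⁻] = (4.94×10⁻²)^2s
s = 1.57×10⁻¹² / (4.94×10⁻²)^2 = 6.43×10⁻¹⁰
s = 6.43×10⁻¹⁰ mol L⁻¹

6.43×10⁻¹⁰ M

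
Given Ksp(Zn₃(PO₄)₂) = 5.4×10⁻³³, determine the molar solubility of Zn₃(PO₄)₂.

1.4×10⁻⁷ M

Zn₃(PO₄)₂(s) ⇌ 3 Zn²⁺(aq) + 2 PO₄³⁻(aq)
Let s be the molar solubility. Then [Zn²⁺] = 3s and [PO₄³⁻] = 2s.
Ksp = [Zn²⁺]^3[PO₄³⁻]^2 = (3s)^3 · (2s)^2 = 108s^5
108s^5 = 5.4×10⁻³³  ⇒  s^5 = 5.0×10⁻³⁵
s = (5.0×10⁻³⁵)^(1/5) = 1.4×10⁻⁷ mol/L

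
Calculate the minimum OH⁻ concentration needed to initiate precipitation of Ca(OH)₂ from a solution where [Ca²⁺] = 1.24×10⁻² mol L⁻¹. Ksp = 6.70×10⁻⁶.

2.32×10⁻² M

Each salt precipitates once Q = Ksp for that salt.
Ca(OH)₂(s) ⇌ Ca²⁺(aq) + 2 OH⁻(aq)
Ksp = [Ca²⁺][OH⁻]^2 = [OH⁻]^2(1.24×10⁻²)
[OH⁻]^2 = 6.70×10⁻⁶ / (1.24×10⁻²) = 5.40×10⁻⁴
[OH⁻] = 2.32×10⁻² mol L⁻¹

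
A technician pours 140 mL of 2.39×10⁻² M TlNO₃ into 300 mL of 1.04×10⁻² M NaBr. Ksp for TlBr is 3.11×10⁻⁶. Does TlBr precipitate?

Yes

The combined volume is 440 mL.
[Tl⁺] = (2.39×10⁻²)(140)/440 = 7.60×10⁻³ M
[Br⁻] = (1.04×10⁻²)(300)/440 = 7.09×10⁻³ M
Q = [Tl⁺][Br⁻] = 5.39×10⁻⁵
Because Q > Ksp (5.39×10⁻⁵ vs 3.11×10⁻⁶), a precipitate of TlBr forms.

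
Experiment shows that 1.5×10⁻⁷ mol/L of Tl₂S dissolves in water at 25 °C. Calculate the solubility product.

Tl₂S(s) ⇌ 2 Tl⁺(aq) + S²⁻(aq)
Let s be the molar solubility. Then [Tl⁺] = 2s and [S²⁻] = s.
Ksp = [Tl⁺]^2[S²⁻] = (2s)^2 · s = 4s^3
Ksp = 4 × (1.5×10⁻⁷)^3 = 1.4×10⁻²⁰

Ksp = 1.4×10⁻²⁰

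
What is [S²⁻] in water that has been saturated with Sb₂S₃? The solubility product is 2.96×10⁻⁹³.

3.67×10⁻¹⁹ M

Sb₂S₃(s) ⇌ 2 Sb³⁺(aq) + 3 S²⁻(aq)
Call the molar solubility s, so that [Sb³⁺] = 2s and [S²⁻] = 3s.
Ksp = [Sb³⁺]^2[S²⁻]^3 = (2s)^2 · (3s)^3 = 108s^5 = 2.96×10⁻⁹³
s = 1.22×10⁻¹⁹ M
[S²⁻] = 3s = 3.67×10⁻¹⁹ M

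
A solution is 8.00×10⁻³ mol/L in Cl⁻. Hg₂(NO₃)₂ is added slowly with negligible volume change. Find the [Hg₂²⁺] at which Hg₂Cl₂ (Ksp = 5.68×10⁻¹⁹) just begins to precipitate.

Each salt precipitates once Q = Ksp for that salt.
Hg₂Cl₂(s) ⇌ Hg₂²⁺(aq) + 2 Cl⁻(aq)
Ksp = [Hg₂²⁺][Cl⁻]^2 = [Hg₂²⁺](8.00×10⁻³)^2
[Hg₂²⁺] = 5.68×10⁻¹⁹ / (8.00×10⁻³)^2 = 8.88×10⁻¹⁵
[Hg₂²⁺] = 8.88×10⁻¹⁵ mol/L

8.88×10⁻¹⁵ M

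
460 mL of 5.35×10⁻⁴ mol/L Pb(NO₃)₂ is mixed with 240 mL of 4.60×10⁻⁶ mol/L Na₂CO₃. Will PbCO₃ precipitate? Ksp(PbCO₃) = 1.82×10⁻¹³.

Total volume after mixing = 460 + 240 = 700 mL.
[Pb²⁺] = (5.35×10⁻⁴)(460)/700 = 3.52×10⁻⁴ mol/L
[CO₃²⁻] = (4.60×10⁻⁶)(240)/700 = 1.58×10⁻⁶ mol/L
Q = [Pb²⁺][CO₃²⁻] = 5.54×10⁻¹⁰
Since Q (5.54×10⁻¹⁰) exceeds Ksp (1.82×10⁻¹³), PbCO₃ will precipitate.

Yes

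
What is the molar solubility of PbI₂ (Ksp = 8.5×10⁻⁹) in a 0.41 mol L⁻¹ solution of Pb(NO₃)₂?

PbI₂(s) ⇌ Pb²⁺(aq) + 2 I⁻(aq)
The solution already contains Pb²⁺ at 0.41 mol L⁻¹. Let s be the molar solubility of PbI₂.
[Pb²⁺] ≈ 0.41 mol L⁻¹ (common ion dominates); [I⁻] = 2s.
Ksp = [Pb²⁺][I⁻]^2 = (0.41)(2s)^2
(2s)^2 = 8.5×10⁻⁹ / (0.41) = 2.1×10⁻⁸
s = 7.2×10⁻⁵ mol L⁻¹

7.2×10⁻⁵ M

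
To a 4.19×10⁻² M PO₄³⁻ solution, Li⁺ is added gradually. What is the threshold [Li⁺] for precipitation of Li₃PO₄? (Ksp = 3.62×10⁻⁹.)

A salt starts to precipitate once the ion product Q reaches its Ksp.
Li₃PO₄(s) ⇌ 3 Li⁺(aq) + PO₄³⁻(aq)
Ksp = [Li⁺]^3[PO₄³⁻] = [Li⁺]^3(4.19×10⁻²)
[Li⁺]^3 = 3.62×10⁻⁹ / (4.19×10⁻²) = 8.64×10⁻⁸
[Li⁺] = 4.42×10⁻³ M

4.42×10⁻³ M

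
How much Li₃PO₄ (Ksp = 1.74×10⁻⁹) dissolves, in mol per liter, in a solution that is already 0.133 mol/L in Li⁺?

Li₃PO₄(s) ⇌ 3 Li⁺(aq) + PO₄³⁻(aq)
With Li⁺ already at 0.133 mol/L and s small, take [Li⁺] ≈ 0.133 mol/L and [PO₄³⁻] = s.
Ksp = [Li⁺]^3[PO₄³⁻] = (0.133)^3s
s = 1.74×10⁻⁹ / (0.133)^3 = 7.40×10⁻⁷
s = 7.40×10⁻⁷ mol/L

7.40×10⁻⁷ M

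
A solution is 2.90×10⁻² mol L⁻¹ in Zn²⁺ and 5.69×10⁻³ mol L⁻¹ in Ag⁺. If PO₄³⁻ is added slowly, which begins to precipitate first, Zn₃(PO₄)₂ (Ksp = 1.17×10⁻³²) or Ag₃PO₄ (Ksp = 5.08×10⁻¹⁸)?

Zn₃(PO₄)₂

Each salt precipitates once Q = Ksp for that salt.
For Zn₃(PO₄)₂: [PO₄³⁻] = (Ksp/[Zn²⁺]^3)^(1/2) = 2.19×10⁻¹⁴ mol L⁻¹
For Ag₃PO₄: [PO₄³⁻] = (Ksp/[Ag⁺]^3) = 2.76×10⁻¹¹ mol L⁻¹
Since Zn₃(PO₄)₂ needs less PO₄³⁻ to reach saturation, it precipitates first.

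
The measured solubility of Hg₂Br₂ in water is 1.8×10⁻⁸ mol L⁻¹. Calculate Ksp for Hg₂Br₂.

Ksp = 2.3×10⁻²³

Hg₂Br₂(s) ⇌ Hg₂²⁺(aq) + 2 Br⁻(aq)
If s mol/L of Hg₂Br₂ dissolves, [Hg₂²⁺] = s and [Br⁻] = 2s.
Ksp = [Hg₂²⁺][Br⁻]^2 = s · (2s)^2 = 4s^3
Ksp = 4 × (1.8×10⁻⁸)^3 = 2.3×10⁻²³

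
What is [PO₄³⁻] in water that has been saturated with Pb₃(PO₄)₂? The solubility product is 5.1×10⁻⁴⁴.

Pb₃(PO₄)₂(s) ⇌ 3 Pb²⁺(aq) + 2 PO₄³⁻(aq)
For each mole of Pb₃(PO₄)₂ that dissolves per liter, [Pb²⁺] = 3s and [PO₄³⁻] = 2s; let s denote this solubility.
Ksp = [Pb²⁺]^3[PO₄³⁻]^2 = (3s)^3 · (2s)^2 = 108s^5 = 5.1×10⁻⁴⁴
s = 8.6×10⁻¹⁰ mol/L
[PO₄³⁻] = 2s = 1.7×10⁻⁹ mol/L

1.7×10⁻⁹ M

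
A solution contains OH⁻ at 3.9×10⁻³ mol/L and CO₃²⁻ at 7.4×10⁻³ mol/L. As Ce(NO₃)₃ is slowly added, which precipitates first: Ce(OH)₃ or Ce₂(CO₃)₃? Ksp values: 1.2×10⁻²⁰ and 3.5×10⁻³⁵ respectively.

Ce₂(CO₃)₃

Precipitation of each salt begins when its ion product equals Ksp.
For Ce(OH)₃: [Ce³⁺] = (Ksp/[OH⁻]^3) = 2.0×10⁻¹³ mol/L
For Ce₂(CO₃)₃: [Ce³⁺] = (Ksp/[CO₃²⁻]^3)^(1/2) = 9.3×10⁻¹⁵ mol/L
Since Ce₂(CO₃)₃ needs less Ce³⁺ to reach saturation, it precipitates first.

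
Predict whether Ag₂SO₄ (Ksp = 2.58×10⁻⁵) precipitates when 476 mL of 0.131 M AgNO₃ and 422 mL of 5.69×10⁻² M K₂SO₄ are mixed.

Yes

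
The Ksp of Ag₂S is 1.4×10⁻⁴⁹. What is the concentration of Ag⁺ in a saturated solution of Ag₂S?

Ag₂S(s) ⇌ 2 Ag⁺(aq) + S²⁻(aq)
Call the molar solubility s, so that [Ag⁺] = 2s and [S²⁻] = s.
Ksp = [Ag⁺]^2[S²⁻] = (2s)^2 · s = 4s^3 = 1.4×10⁻⁴⁹
s = 3.3×10⁻¹⁷ mol L⁻¹
[Ag⁺] = 2s = 6.5×10⁻¹⁷ mol L⁻¹

6.5×10⁻¹⁷ M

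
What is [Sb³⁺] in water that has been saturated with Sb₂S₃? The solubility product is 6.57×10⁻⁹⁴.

Sb₂S₃(s) ⇌ 2 Sb³⁺(aq) + 3 S²⁻(aq)
For each mole of Sb₂S₃ that dissolves per liter, [Sb³⁺] = 2s and [S²⁻] = 3s; let s denote this solubility.
Ksp = [Sb³⁺]^2[S²⁻]^3 = (2s)^2 · (3s)^3 = 108s^5 = 6.57×10⁻⁹⁴
s = 9.05×10⁻²⁰ M
[Sb³⁺] = 2s = 1.81×10⁻¹⁹ M

1.81×10⁻¹⁹ M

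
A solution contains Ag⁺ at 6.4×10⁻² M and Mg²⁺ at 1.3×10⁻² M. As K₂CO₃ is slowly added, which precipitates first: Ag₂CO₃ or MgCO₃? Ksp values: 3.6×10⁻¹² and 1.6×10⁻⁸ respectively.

Ag₂CO₃

The threshold for precipitation is Q = Ksp.
For Ag₂CO₃: [CO₃²⁻] = (Ksp/[Ag⁺]^2) = 8.8×10⁻¹⁰ M
For MgCO₃: [CO₃²⁻] = (Ksp/[Mg²⁺]) = 1.2×10⁻⁶ M
Since Ag₂CO₃ needs less CO₃²⁻ to reach saturation, it precipitates first.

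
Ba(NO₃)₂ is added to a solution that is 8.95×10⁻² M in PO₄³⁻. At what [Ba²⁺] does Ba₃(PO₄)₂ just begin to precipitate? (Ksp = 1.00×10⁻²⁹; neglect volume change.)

The threshold for precipitation is Q = Ksp.
Ba₃(PO₄)₂(s) ⇌ 3 Ba²⁺(aq) + 2 PO₄³⁻(aq)
Ksp = [Ba²⁺]^3[PO₄³⁻]^2 = [Ba²⁺]^3(8.95×10⁻²)^2
[Ba²⁺]^3 = 1.00×10⁻²⁹ / (8.95×10⁻²)^2 = 1.25×10⁻²⁷
[Ba²⁺] = 1.08×10⁻⁹ M

1.08×10⁻⁹ M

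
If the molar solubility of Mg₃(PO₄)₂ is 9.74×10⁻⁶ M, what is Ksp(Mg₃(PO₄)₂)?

Mg₃(PO₄)₂(s) ⇌ 3 Mg²⁺(aq) + 2 PO₄³⁻(aq)
Call the molar solubility s, so that [Mg²⁺] = 3s and [PO₄³⁻] = 2s.
Ksp = [Mg²⁺]^3[PO₄³⁻]^2 = (3s)^3 · (2s)^2 = 108s^5
Ksp = 108 × (9.74×10⁻⁶)^5 = 9.47×10⁻²⁴

Ksp = 9.47×10⁻²⁴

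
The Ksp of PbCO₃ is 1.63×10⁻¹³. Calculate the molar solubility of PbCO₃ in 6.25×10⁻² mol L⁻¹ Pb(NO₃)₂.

PbCO₃(s) ⇌ Pb²⁺(aq) + CO₃²⁻(aq)
Pb²⁺ is already present at 6.25×10⁻² mol L⁻¹. If s mol/L of PbCO₃ dissolves, [CO₃²⁻] = s while [Pb²⁺] ≈ 6.25×10⁻² mol L⁻¹.
Ksp = [Pb²⁺][CO₃²⁻] = (6.25×10⁻²)s
s = 1.63×10⁻¹³ / (6.25×10⁻²) = 2.61×10⁻¹²
s = 2.61×10⁻¹² mol L⁻¹

2.61×10⁻¹² M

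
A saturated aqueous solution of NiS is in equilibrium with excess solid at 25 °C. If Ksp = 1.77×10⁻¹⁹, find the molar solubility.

4.21×10⁻¹⁰ M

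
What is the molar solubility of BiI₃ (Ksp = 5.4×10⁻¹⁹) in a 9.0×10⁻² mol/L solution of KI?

7.4×10⁻¹⁶ M

BiI₃(s) ⇌ Bi³⁺(aq) + 3 I⁻(aq)
With I⁻ already at 9.0×10⁻² mol/L and s small, take [I⁻] ≈ 9.0×10⁻² mol/L and [Bi³⁺] = s.
Ksp = [Bi³⁺][I⁻]^3 = s(9.0×10⁻²)^3
s = 5.4×10⁻¹⁹ / (9.0×10⁻²)^3 = 7.4×10⁻¹⁶
s = 7.4×10⁻¹⁶ mol/L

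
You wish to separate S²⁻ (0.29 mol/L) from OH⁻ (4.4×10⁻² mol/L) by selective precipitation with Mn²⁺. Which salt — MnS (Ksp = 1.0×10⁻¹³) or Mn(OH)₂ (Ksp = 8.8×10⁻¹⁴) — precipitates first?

Each salt precipitates once Q = Ksp for that salt.
For MnS: [Mn²⁺] = (Ksp/[S²⁻]) = 3.4×10⁻¹³ mol/L
For Mn(OH)₂: [Mn²⁺] = (Ksp/[OH⁻]^2) = 4.5×10⁻¹¹ mol/L
The smaller threshold [Mn²⁺] is reached first, so MnS precipitates first.

MnS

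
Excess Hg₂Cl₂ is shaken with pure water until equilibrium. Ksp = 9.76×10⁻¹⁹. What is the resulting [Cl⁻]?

1.25×10⁻⁶ M

Hg₂Cl₂(s) ⇌ Hg₂²⁺(aq) + 2 Cl⁻(aq)
If s mol/L of Hg₂Cl₂ dissolves, [Hg₂²⁺] = s and [Cl⁻] = 2s.
Ksp = [Hg₂²⁺][Cl⁻]^2 = s · (2s)^2 = 4s^3 = 9.76×10⁻¹⁹
s = 6.25×10⁻⁷ M
[Cl⁻] = 2s = 1.25×10⁻⁶ M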